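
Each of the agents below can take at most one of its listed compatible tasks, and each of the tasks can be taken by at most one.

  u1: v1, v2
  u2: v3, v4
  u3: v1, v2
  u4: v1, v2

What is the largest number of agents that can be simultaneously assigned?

3

Unit-capacity flow: source→left, listed edges, right→sink; max matching = max flow.
Augmenting path u1→v1 (+1); matched 1.
Augmenting path u2→v3 (+1); matched 2.
Augmenting path u3→v2 (+1); matched 3.
No augmenting path remains; maximum matching = 3.
König certificate: {u2, v1, v2} is a vertex cover of size 3 (every listed pair touches it), so no matching can be larger.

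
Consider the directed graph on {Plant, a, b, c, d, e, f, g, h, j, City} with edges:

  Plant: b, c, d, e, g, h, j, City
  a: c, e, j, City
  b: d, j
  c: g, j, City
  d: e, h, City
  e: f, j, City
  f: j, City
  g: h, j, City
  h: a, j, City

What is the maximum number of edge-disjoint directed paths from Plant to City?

Assign every edge capacity 1; by Menger, the answer equals the max flow.
Path Plant→City (+1); total 1.
Path Plant→c→City (+1); total 2.
Path Plant→d→City (+1); total 3.
Path Plant→e→City (+1); total 4.
Path Plant→g→City (+1); total 5.
Path Plant→h→City (+1); total 6.
Path Plant→b→d→e→f→City (+1); total 7.
No residual Plant→City path; max flow = 7.
Certifying cut of size 7: {Plant→City, Plant→b, Plant→c, Plant→d, Plant→e, Plant→g, Plant→h}.

7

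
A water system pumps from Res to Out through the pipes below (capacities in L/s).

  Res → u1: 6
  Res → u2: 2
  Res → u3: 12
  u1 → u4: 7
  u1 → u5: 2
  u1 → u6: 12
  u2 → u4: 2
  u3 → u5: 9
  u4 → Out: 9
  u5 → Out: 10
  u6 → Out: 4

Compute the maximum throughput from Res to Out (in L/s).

Augment Res→u1→u4→Out: bottleneck 6, flow now 6.
Augment Res→u2→u4→Out: bottleneck 2, flow now 8.
Augment Res→u3→u5→Out: bottleneck 9, flow now 17.
No augmenting path remains; maximum flow = 17.
In the residual graph, reachable from Res: {Res, u3}.
Min-cut edges: Res→u1 (6), Res→u2 (2), u3→u5 (9); capacity 6 + 2 + 9 = 17.
This cut is saturated, so no flow can exceed 17.

17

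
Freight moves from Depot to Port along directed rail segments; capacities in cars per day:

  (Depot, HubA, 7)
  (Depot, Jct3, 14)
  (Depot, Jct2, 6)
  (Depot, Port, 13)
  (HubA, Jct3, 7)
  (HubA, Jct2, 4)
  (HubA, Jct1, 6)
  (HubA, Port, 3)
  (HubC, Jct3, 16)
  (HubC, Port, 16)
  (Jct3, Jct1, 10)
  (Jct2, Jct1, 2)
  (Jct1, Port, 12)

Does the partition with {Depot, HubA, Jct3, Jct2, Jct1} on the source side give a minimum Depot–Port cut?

Yes — it is a minimum cut (capacity 28).

Given cut capacity: 13 + 3 + 12 = 28.
Augment Depot→Port: bottleneck 13, flow now 13.
Augment Depot→HubA→Port: bottleneck 3, flow now 16.
Augment Depot→HubA→Jct1→Port: bottleneck 4, flow now 20.
Augment Depot→Jct3→Jct1→Port: bottleneck 8, flow now 28.
No augmenting path remains; maximum flow = 28.
Cut capacity 28 equals the max flow, so it is a minimum cut.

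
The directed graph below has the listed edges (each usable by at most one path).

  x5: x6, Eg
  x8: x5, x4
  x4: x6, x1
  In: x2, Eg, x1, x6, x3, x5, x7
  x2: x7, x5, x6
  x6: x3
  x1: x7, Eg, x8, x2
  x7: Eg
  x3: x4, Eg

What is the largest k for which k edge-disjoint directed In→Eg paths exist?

Assign every edge capacity 1; by Menger, the answer equals the max flow.
Path In→Eg (+1); total 1.
Path In→x1→Eg (+1); total 2.
Path In→x3→Eg (+1); total 3.
Path In→x5→Eg (+1); total 4.
Path In→x7→Eg (+1); total 5.
No residual In→Eg path; max flow = 5.
Certifying cut of size 5: {In→Eg, x1→Eg, x3→Eg, x5→Eg, x7→Eg}.

5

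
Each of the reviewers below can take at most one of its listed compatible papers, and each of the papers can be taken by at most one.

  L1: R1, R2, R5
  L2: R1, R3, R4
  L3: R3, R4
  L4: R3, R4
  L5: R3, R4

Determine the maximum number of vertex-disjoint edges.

4

Unit-capacity flow: source→left, listed edges, right→sink; max matching = max flow.
Augmenting path L1→R1 (+1); matched 1.
Augmenting path L2→R3 (+1); matched 2.
Augmenting path L3→R4 (+1); matched 3.
Augmenting path L4→R3→L2→R1→L1→R2 (+1); matched 4.
No augmenting path remains; maximum matching = 4.
König certificate: {L1, L2, R3, R4} is a vertex cover of size 4 (every listed pair touches it), so no matching can be larger.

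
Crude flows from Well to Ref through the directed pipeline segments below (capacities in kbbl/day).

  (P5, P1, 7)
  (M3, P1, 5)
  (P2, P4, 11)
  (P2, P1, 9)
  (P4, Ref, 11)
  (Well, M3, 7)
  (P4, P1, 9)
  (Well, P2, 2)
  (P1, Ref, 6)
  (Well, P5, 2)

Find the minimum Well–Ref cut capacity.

8

Augment Well→P2→P4→Ref: bottleneck 2, flow now 2.
Augment Well→M3→P1→Ref: bottleneck 5, flow now 7.
Augment Well→P5→P1→Ref: bottleneck 1, flow now 8.
No augmenting path remains; maximum flow = 8.
By max-flow min-cut, the minimum cut capacity equals the max flow.
In the residual graph, reachable from Well: {Well, M3, P5, P1}.
Min-cut edges: Well→P2 (2), P1→Ref (6); capacity 2 + 6 = 8.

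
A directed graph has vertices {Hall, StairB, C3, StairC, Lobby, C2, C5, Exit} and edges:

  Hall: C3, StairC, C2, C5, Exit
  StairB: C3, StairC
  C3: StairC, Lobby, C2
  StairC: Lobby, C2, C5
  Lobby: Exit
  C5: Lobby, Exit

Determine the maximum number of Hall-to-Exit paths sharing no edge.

Assign every edge capacity 1; by Menger, the answer equals the max flow.
Path Hall→Exit (+1); total 1.
Path Hall→C5→Exit (+1); total 2.
Path Hall→C3→Lobby→Exit (+1); total 3.
No residual Hall→Exit path; max flow = 3.
Certifying cut of size 3: {C5→Exit, Hall→Exit, Lobby→Exit}.

3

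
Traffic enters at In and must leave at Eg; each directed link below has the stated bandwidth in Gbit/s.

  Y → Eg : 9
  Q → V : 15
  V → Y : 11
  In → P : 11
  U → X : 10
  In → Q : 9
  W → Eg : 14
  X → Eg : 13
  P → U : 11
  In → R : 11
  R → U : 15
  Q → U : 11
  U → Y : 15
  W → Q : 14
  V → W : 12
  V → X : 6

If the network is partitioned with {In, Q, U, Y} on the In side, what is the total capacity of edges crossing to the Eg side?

Edges leaving {In, Q, U, Y}: In→P (11), In→R (11), Q→V (15), U→X (10), Y→Eg (9).
Cut capacity = 11 + 11 + 15 + 10 + 9 = 56.

56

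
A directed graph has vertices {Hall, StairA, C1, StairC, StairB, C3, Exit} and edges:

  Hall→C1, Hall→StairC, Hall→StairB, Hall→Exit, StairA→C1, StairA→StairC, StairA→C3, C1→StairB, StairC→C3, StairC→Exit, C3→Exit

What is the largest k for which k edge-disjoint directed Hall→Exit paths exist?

Assign every edge capacity 1; by Menger, the answer equals the max flow.
Path Hall→Exit (+1); total 1.
Path Hall→StairC→Exit (+1); total 2.
No residual Hall→Exit path; max flow = 2.
Certifying cut of size 2: {Hall→Exit, Hall→StairC}.

2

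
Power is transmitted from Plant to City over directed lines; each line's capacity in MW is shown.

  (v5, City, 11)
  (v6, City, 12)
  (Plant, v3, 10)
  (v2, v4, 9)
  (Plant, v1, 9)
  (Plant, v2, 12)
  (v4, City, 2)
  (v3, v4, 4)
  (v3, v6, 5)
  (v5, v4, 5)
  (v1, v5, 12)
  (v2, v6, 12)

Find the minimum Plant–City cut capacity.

Augment Plant→v1→v5→City: bottleneck 9, flow now 9.
Augment Plant→v2→v4→City: bottleneck 2, flow now 11.
Augment Plant→v2→v6→City: bottleneck 10, flow now 21.
Augment Plant→v3→v6→City: bottleneck 2, flow now 23.
No augmenting path remains; maximum flow = 23.
By max-flow min-cut, the minimum cut capacity equals the max flow.
In the residual graph, reachable from Plant: {Plant, v2, v3, v4, v6}.
Min-cut edges: Plant→v1 (9), v4→City (2), v6→City (12); capacity 9 + 2 + 12 = 23.

23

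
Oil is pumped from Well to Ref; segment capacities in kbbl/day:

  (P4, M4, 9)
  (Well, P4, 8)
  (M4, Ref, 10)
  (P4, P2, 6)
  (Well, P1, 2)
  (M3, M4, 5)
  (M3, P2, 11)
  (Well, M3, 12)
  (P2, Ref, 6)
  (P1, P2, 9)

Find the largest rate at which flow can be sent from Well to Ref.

16

Augment Well→P1→P2→Ref: bottleneck 2, flow now 2.
Augment Well→M3→P2→Ref: bottleneck 4, flow now 6.
Augment Well→M3→M4→Ref: bottleneck 5, flow now 11.
Augment Well→P4→M4→Ref: bottleneck 5, flow now 16.
No augmenting path remains; maximum flow = 16.
In the residual graph, reachable from Well: {Well, P1, M3, P4, P2, M4}.
Min-cut edges: P2→Ref (6), M4→Ref (10); capacity 6 + 10 = 16.
This cut is saturated, so no flow can exceed 16.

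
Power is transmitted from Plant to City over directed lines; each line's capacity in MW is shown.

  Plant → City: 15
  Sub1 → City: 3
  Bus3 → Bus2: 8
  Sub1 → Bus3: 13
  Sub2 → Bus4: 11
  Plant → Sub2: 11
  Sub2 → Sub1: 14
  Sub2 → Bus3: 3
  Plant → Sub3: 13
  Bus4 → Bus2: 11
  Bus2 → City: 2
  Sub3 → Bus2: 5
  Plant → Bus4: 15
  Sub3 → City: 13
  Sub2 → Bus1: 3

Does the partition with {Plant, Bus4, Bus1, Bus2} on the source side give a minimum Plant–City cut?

Given cut capacity: 11 + 13 + 15 + 2 = 41.
Augment Plant→City: bottleneck 15, flow now 15.
Augment Plant→Sub3→City: bottleneck 13, flow now 28.
Augment Plant→Sub2→Sub1→City: bottleneck 3, flow now 31.
Augment Plant→Bus4→Bus2→City: bottleneck 2, flow now 33.
No augmenting path remains; maximum flow = 33.
In the residual graph, reachable from Plant: {Plant, Sub2, Sub1, Bus3, Bus4, Bus1, Bus2}.
Min-cut edges: Plant→Sub3 (13), Plant→City (15), Sub1→City (3), Bus2→City (2); capacity 13 + 15 + 3 + 2 = 33.
Cut capacity 41 exceeds the max flow 33, so it is not minimum.

No — its capacity is 41, but the minimum cut has capacity 33.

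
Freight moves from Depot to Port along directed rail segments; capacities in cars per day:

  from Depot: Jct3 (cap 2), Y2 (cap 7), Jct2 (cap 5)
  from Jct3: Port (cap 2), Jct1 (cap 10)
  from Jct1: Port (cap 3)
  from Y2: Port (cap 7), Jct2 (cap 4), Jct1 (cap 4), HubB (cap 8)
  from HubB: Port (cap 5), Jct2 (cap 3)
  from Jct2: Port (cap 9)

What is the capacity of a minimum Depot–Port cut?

Augment Depot→Jct3→Port: bottleneck 2, flow now 2.
Augment Depot→Y2→Port: bottleneck 7, flow now 9.
Augment Depot→Jct2→Port: bottleneck 5, flow now 14.
No augmenting path remains; maximum flow = 14.
By max-flow min-cut, the minimum cut capacity equals the max flow.
In the residual graph, reachable from Depot: {Depot}.
Min-cut edges: Depot→Jct3 (2), Depot→Y2 (7), Depot→Jct2 (5); capacity 2 + 7 + 5 = 14.

14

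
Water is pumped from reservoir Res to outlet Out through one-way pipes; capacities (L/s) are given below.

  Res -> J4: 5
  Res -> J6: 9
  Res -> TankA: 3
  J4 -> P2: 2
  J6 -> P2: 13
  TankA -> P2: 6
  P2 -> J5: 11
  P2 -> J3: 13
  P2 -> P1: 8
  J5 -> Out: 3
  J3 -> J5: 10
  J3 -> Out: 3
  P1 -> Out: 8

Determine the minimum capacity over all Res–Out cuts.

Augment Res→J4→P2→J5→Out: bottleneck 2, flow now 2.
Augment Res→J6→P2→J5→Out: bottleneck 1, flow now 3.
Augment Res→J6→P2→J3→Out: bottleneck 3, flow now 6.
Augment Res→J6→P2→P1→Out: bottleneck 5, flow now 11.
Augment Res→TankA→P2→P1→Out: bottleneck 3, flow now 14.
No augmenting path remains; maximum flow = 14.
By max-flow min-cut, the minimum cut capacity equals the max flow.
In the residual graph, reachable from Res: {Res, J4}.
Min-cut edges: Res→J6 (9), Res→TankA (3), J4→P2 (2); capacity 9 + 3 + 2 = 14.

14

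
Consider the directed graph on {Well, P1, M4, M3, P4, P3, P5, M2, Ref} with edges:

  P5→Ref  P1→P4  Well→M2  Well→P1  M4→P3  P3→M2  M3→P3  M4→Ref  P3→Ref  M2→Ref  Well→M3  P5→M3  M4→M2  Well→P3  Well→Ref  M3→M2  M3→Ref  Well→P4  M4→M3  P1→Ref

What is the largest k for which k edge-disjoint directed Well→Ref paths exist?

5

Assign every edge capacity 1; by Menger, the answer equals the max flow.
Path Well→Ref (+1); total 1.
Path Well→P1→Ref (+1); total 2.
Path Well→M3→Ref (+1); total 3.
Path Well→P3→Ref (+1); total 4.
Path Well→M2→Ref (+1); total 5.
No residual Well→Ref path; max flow = 5.
Certifying cut of size 5: {Well→M2, Well→M3, Well→P1, Well→P3, Well→Ref}.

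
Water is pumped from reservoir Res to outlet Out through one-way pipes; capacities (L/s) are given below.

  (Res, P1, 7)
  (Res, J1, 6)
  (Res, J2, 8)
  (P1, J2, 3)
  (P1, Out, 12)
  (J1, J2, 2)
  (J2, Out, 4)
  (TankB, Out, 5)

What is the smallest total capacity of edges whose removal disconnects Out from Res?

11

Augment Res→P1→Out: bottleneck 7, flow now 7.
Augment Res→J2→Out: bottleneck 4, flow now 11.
No augmenting path remains; maximum flow = 11.
By max-flow min-cut, the minimum cut capacity equals the max flow.
In the residual graph, reachable from Res: {Res, J1, J2}.
Min-cut edges: Res→P1 (7), J2→Out (4); capacity 7 + 4 = 11.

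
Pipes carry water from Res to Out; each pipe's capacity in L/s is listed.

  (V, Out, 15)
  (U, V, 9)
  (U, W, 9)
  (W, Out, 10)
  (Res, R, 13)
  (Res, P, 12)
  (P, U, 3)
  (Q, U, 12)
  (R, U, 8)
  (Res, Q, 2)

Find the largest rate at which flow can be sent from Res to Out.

13

Augment Res→P→U→V→Out: bottleneck 3, flow now 3.
Augment Res→Q→U→V→Out: bottleneck 2, flow now 5.
Augment Res→R→U→V→Out: bottleneck 4, flow now 9.
Augment Res→R→U→W→Out: bottleneck 4, flow now 13.
No augmenting path remains; maximum flow = 13.
In the residual graph, reachable from Res: {Res, P, R}.
Min-cut edges: Res→Q (2), P→U (3), R→U (8); capacity 2 + 3 + 8 = 13.
This cut is saturated, so no flow can exceed 13.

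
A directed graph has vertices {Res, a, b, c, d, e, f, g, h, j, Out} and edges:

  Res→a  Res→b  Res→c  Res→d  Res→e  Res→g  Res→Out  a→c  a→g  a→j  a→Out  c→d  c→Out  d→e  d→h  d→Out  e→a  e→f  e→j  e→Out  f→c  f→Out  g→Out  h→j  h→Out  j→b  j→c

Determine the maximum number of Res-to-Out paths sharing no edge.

6

Assign every edge capacity 1; by Menger, the answer equals the max flow.
Path Res→Out (+1); total 1.
Path Res→a→Out (+1); total 2.
Path Res→c→Out (+1); total 3.
Path Res→d→Out (+1); total 4.
Path Res→e→Out (+1); total 5.
Path Res→g→Out (+1); total 6.
No residual Res→Out path; max flow = 6.
Certifying cut of size 6: {Res→Out, Res→a, Res→c, Res→d, Res→e, Res→g}.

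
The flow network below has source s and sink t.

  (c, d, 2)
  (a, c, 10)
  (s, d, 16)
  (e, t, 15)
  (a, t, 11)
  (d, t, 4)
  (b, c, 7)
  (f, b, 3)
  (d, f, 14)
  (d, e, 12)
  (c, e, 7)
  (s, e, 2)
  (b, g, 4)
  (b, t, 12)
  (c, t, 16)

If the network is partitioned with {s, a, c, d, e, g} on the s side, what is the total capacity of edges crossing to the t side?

60

Edges leaving {s, a, c, d, e, g}: a→t (11), c→t (16), d→f (14), d→t (4), e→t (15).
Cut capacity = 11 + 16 + 14 + 4 + 15 = 60.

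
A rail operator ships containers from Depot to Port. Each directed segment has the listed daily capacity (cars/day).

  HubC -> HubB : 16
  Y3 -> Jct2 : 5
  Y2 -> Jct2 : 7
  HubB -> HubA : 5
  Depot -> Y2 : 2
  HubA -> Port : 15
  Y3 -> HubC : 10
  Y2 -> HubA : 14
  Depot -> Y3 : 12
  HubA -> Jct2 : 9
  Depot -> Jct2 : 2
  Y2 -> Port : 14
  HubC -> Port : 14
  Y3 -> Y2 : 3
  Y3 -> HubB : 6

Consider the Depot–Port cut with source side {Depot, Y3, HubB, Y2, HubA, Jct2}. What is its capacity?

39

Edges leaving {Depot, Y3, HubB, Y2, HubA, Jct2}: Y3→HubC (10), Y2→Port (14), HubA→Port (15).
Cut capacity = 10 + 14 + 15 = 39.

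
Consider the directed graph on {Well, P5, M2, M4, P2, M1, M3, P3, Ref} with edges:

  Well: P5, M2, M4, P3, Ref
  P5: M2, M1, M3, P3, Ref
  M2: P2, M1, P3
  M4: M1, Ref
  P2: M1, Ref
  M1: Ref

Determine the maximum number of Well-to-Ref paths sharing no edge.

Assign every edge capacity 1; by Menger, the answer equals the max flow.
Path Well→Ref (+1); total 1.
Path Well→P5→Ref (+1); total 2.
Path Well→M4→Ref (+1); total 3.
Path Well→M2→P2→Ref (+1); total 4.
No residual Well→Ref path; max flow = 4.
Certifying cut of size 4: {Well→M2, Well→M4, Well→P5, Well→Ref}.

4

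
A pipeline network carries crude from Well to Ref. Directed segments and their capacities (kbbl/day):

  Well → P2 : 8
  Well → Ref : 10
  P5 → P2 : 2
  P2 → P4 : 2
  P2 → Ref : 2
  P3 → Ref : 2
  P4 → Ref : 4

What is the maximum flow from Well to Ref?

Augment Well→Ref: bottleneck 10, flow now 10.
Augment Well→P2→Ref: bottleneck 2, flow now 12.
Augment Well→P2→P4→Ref: bottleneck 2, flow now 14.
No augmenting path remains; maximum flow = 14.
In the residual graph, reachable from Well: {Well, P2}.
Min-cut edges: Well→Ref (10), P2→P4 (2), P2→Ref (2); capacity 10 + 2 + 2 = 14.
This cut is saturated, so no flow can exceed 14.

14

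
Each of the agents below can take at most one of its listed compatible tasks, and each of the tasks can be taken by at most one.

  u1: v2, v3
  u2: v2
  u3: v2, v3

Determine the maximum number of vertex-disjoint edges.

2

Unit-capacity flow: source→left, listed edges, right→sink; max matching = max flow.
Augmenting path u1→v2 (+1); matched 1.
Augmenting path u3→v3 (+1); matched 2.
No augmenting path remains; maximum matching = 2.
König certificate: {v2, v3} is a vertex cover of size 2 (every listed pair touches it), so no matching can be larger.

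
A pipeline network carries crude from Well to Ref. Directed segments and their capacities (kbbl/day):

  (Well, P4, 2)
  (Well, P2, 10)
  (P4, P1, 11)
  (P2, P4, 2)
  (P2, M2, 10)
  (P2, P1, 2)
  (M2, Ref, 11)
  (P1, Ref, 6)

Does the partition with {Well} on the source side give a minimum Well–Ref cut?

Given cut capacity: 2 + 10 = 12.
Augment Well→P4→P1→Ref: bottleneck 2, flow now 2.
Augment Well→P2→M2→Ref: bottleneck 10, flow now 12.
No augmenting path remains; maximum flow = 12.
Cut capacity 12 equals the max flow, so it is a minimum cut.

Yes — it is a minimum cut (capacity 12).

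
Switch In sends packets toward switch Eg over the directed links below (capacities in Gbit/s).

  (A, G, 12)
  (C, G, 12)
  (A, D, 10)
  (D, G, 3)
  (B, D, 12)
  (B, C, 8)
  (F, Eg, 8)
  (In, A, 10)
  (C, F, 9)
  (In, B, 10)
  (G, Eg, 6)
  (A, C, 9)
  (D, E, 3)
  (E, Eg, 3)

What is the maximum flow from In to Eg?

Augment In→A→G→Eg: bottleneck 6, flow now 6.
Augment In→A→C→F→Eg: bottleneck 4, flow now 10.
Augment In→B→C→F→Eg: bottleneck 4, flow now 14.
Augment In→B→D→E→Eg: bottleneck 3, flow now 17.
No augmenting path remains; maximum flow = 17.
In the residual graph, reachable from In: {In, A, B, C, D, F, G}.
Min-cut edges: D→E (3), F→Eg (8), G→Eg (6); capacity 3 + 8 + 6 = 17.
This cut is saturated, so no flow can exceed 17.

17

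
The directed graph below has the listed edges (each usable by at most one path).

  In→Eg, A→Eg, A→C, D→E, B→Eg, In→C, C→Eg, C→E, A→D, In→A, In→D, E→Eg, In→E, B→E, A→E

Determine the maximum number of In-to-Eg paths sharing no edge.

4

Assign every edge capacity 1; by Menger, the answer equals the max flow.
Path In→Eg (+1); total 1.
Path In→A→Eg (+1); total 2.
Path In→C→Eg (+1); total 3.
Path In→E→Eg (+1); total 4.
No residual In→Eg path; max flow = 4.
Certifying cut of size 4: {E→Eg, In→A, In→C, In→Eg}.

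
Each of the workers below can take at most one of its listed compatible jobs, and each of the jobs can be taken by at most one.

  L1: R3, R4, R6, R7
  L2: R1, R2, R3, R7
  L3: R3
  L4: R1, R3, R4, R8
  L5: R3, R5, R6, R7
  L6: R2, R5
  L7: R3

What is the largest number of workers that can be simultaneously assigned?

6

Unit-capacity flow: source→left, listed edges, right→sink; max matching = max flow.
Augmenting path L1→R3 (+1); matched 1.
Augmenting path L2→R1 (+1); matched 2.
Augmenting path L4→R4 (+1); matched 3.
Augmenting path L5→R5 (+1); matched 4.
Augmenting path L6→R2 (+1); matched 5.
Augmenting path L3→R3→L1→R6 (+1); matched 6.
No augmenting path remains; maximum matching = 6.
König certificate: {L1, L2, L4, L5, L6, R3} is a vertex cover of size 6 (every listed pair touches it), so no matching can be larger.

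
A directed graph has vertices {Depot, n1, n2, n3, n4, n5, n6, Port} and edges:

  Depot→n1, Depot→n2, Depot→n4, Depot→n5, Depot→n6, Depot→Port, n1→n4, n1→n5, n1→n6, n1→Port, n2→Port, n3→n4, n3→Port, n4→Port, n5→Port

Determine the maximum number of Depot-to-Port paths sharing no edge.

Assign every edge capacity 1; by Menger, the answer equals the max flow.
Path Depot→Port (+1); total 1.
Path Depot→n1→Port (+1); total 2.
Path Depot→n2→Port (+1); total 3.
Path Depot→n4→Port (+1); total 4.
Path Depot→n5→Port (+1); total 5.
No residual Depot→Port path; max flow = 5.
Certifying cut of size 5: {Depot→Port, Depot→n1, Depot→n2, Depot→n4, Depot→n5}.

5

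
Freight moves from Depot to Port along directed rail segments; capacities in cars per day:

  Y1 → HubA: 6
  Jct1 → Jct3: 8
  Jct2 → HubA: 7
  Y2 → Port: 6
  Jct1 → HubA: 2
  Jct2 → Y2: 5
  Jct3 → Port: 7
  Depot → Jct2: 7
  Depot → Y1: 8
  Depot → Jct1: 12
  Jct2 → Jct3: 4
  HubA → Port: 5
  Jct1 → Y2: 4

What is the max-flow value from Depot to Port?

Augment Depot→Jct2→Y2→Port: bottleneck 5, flow now 5.
Augment Depot→Jct2→HubA→Port: bottleneck 2, flow now 7.
Augment Depot→Jct1→Y2→Port: bottleneck 1, flow now 8.
Augment Depot→Jct1→HubA→Port: bottleneck 2, flow now 10.
Augment Depot→Jct1→Jct3→Port: bottleneck 7, flow now 17.
Augment Depot→Y1→HubA→Port: bottleneck 1, flow now 18.
No augmenting path remains; maximum flow = 18.
In the residual graph, reachable from Depot: {Depot, Jct2, Jct1, Y1, Y2, HubA, Jct3}.
Min-cut edges: Y2→Port (6), HubA→Port (5), Jct3→Port (7); capacity 6 + 5 + 7 = 18.
This cut is saturated, so no flow can exceed 18.

18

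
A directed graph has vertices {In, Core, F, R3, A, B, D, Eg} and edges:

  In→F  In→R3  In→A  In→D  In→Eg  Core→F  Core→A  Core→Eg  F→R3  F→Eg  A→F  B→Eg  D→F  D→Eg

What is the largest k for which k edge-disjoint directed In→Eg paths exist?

Assign every edge capacity 1; by Menger, the answer equals the max flow.
Path In→Eg (+1); total 1.
Path In→F→Eg (+1); total 2.
Path In→D→Eg (+1); total 3.
No residual In→Eg path; max flow = 3.
Certifying cut of size 3: {F→Eg, In→D, In→Eg}.

3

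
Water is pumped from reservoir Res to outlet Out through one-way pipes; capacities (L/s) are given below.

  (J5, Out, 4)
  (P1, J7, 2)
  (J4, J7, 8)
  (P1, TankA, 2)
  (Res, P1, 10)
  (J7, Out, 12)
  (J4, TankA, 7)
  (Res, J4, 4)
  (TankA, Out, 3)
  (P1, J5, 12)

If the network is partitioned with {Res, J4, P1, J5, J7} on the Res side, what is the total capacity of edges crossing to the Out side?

25

Edges leaving {Res, J4, P1, J5, J7}: J4→TankA (7), P1→TankA (2), J5→Out (4), J7→Out (12).
Cut capacity = 7 + 2 + 4 + 12 = 25.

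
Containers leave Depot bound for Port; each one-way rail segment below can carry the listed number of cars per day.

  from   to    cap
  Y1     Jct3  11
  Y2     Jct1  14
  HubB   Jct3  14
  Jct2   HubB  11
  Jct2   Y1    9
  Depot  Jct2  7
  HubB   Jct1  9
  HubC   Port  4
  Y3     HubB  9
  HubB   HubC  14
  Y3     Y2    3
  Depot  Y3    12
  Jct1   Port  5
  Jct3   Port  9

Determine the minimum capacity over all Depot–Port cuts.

18

Augment Depot→Jct2→Y1→Jct3→Port: bottleneck 7, flow now 7.
Augment Depot→Y3→Y2→Jct1→Port: bottleneck 3, flow now 10.
Augment Depot→Y3→HubB→Jct1→Port: bottleneck 2, flow now 12.
Augment Depot→Y3→HubB→HubC→Port: bottleneck 4, flow now 16.
Augment Depot→Y3→HubB→Jct3→Port: bottleneck 2, flow now 18.
No augmenting path remains; maximum flow = 18.
By max-flow min-cut, the minimum cut capacity equals the max flow.
In the residual graph, reachable from Depot: {Depot, Jct2, Y3, Y2, Y1, HubB, Jct1, HubC, Jct3}.
Min-cut edges: Jct1→Port (5), HubC→Port (4), Jct3→Port (9); capacity 5 + 4 + 9 = 18.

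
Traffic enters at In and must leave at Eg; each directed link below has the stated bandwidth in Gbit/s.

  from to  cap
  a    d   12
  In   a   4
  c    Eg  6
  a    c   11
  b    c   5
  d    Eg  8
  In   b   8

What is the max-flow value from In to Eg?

9

Augment In→a→c→Eg: bottleneck 4, flow now 4.
Augment In→b→c→Eg: bottleneck 2, flow now 6.
Augment In→b→c→a→d→Eg: bottleneck 3, flow now 9. (uses reverse residual edge)
No augmenting path remains; maximum flow = 9.
In the residual graph, reachable from In: {In, b}.
Min-cut edges: In→a (4), b→c (5); capacity 4 + 5 = 9.
This cut is saturated, so no flow can exceed 9.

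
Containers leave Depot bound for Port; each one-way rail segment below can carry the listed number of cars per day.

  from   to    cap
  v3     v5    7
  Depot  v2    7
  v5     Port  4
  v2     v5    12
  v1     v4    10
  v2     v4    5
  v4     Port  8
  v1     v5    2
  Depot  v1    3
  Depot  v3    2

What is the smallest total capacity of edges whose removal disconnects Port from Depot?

Augment Depot→v1→v4→Port: bottleneck 3, flow now 3.
Augment Depot→v2→v4→Port: bottleneck 5, flow now 8.
Augment Depot→v2→v5→Port: bottleneck 2, flow now 10.
Augment Depot→v3→v5→Port: bottleneck 2, flow now 12.
No augmenting path remains; maximum flow = 12.
By max-flow min-cut, the minimum cut capacity equals the max flow.
In the residual graph, reachable from Depot: {Depot}.
Min-cut edges: Depot→v1 (3), Depot→v2 (7), Depot→v3 (2); capacity 3 + 7 + 2 = 12.

12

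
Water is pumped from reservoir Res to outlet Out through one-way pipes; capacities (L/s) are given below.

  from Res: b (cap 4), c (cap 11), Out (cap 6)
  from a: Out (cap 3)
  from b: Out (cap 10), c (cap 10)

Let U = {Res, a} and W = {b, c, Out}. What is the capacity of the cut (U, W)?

24

Edges leaving {Res, a}: Res→b (4), Res→c (11), Res→Out (6), a→Out (3).
Cut capacity = 4 + 11 + 6 + 3 = 24.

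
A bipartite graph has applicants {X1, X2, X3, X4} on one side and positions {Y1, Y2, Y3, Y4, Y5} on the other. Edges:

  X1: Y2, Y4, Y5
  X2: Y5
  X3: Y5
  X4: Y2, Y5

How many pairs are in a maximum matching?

3

Unit-capacity flow: source→left, listed edges, right→sink; max matching = max flow.
Augmenting path X1→Y2 (+1); matched 1.
Augmenting path X2→Y5 (+1); matched 2.
Augmenting path X4→Y2→X1→Y4 (+1); matched 3.
No augmenting path remains; maximum matching = 3.
König certificate: {X1, X4, Y5} is a vertex cover of size 3 (every listed pair touches it), so no matching can be larger.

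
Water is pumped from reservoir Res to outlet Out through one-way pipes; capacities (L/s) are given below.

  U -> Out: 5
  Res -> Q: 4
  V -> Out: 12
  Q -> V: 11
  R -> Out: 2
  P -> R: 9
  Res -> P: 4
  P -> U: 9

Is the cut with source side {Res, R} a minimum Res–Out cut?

Given cut capacity: 4 + 4 + 2 = 10.
Augment Res→P→R→Out: bottleneck 2, flow now 2.
Augment Res→P→U→Out: bottleneck 2, flow now 4.
Augment Res→Q→V→Out: bottleneck 4, flow now 8.
No augmenting path remains; maximum flow = 8.
In the residual graph, reachable from Res: {Res}.
Min-cut edges: Res→P (4), Res→Q (4); capacity 4 + 4 = 8.
Cut capacity 10 exceeds the max flow 8, so it is not minimum.

No — its capacity is 10, but the minimum cut has capacity 8.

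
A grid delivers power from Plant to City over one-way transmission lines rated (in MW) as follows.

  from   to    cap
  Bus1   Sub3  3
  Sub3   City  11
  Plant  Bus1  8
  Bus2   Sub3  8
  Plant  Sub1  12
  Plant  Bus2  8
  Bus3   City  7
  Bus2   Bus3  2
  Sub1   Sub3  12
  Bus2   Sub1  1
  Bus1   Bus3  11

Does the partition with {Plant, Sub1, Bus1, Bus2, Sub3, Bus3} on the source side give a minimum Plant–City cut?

Yes — it is a minimum cut (capacity 18).

Given cut capacity: 11 + 7 = 18.
Augment Plant→Sub1→Sub3→City: bottleneck 11, flow now 11.
Augment Plant→Bus1→Bus3→City: bottleneck 7, flow now 18.
No augmenting path remains; maximum flow = 18.
Cut capacity 18 equals the max flow, so it is a minimum cut.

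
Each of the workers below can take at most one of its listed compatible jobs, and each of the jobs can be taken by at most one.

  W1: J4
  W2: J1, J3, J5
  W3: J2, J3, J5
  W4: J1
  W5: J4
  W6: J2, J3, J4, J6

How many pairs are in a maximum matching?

5

Unit-capacity flow: source→left, listed edges, right→sink; max matching = max flow.
Augmenting path W1→J4 (+1); matched 1.
Augmenting path W2→J1 (+1); matched 2.
Augmenting path W3→J2 (+1); matched 3.
Augmenting path W6→J3 (+1); matched 4.
Augmenting path W4→J1→W2→J5 (+1); matched 5.
No augmenting path remains; maximum matching = 5.
König certificate: {W2, W3, W4, W6, J4} is a vertex cover of size 5 (every listed pair touches it), so no matching can be larger.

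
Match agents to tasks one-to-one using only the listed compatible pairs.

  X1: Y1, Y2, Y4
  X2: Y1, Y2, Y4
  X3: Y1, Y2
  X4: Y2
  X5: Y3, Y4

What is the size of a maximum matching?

4

Unit-capacity flow: source→left, listed edges, right→sink; max matching = max flow.
Augmenting path X1→Y1 (+1); matched 1.
Augmenting path X2→Y2 (+1); matched 2.
Augmenting path X5→Y3 (+1); matched 3.
Augmenting path X3→Y1→X1→Y4 (+1); matched 4.
No augmenting path remains; maximum matching = 4.
König certificate: {X5, Y1, Y2, Y4} is a vertex cover of size 4 (every listed pair touches it), so no matching can be larger.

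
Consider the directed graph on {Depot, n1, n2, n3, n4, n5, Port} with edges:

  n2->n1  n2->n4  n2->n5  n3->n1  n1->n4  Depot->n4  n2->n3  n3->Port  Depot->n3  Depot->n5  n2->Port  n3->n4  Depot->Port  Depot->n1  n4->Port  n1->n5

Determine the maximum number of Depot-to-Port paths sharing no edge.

Assign every edge capacity 1; by Menger, the answer equals the max flow.
Path Depot→Port (+1); total 1.
Path Depot→n3→Port (+1); total 2.
Path Depot→n4→Port (+1); total 3.
No residual Depot→Port path; max flow = 3.
Certifying cut of size 3: {Depot→Port, Depot→n3, n4→Port}.

3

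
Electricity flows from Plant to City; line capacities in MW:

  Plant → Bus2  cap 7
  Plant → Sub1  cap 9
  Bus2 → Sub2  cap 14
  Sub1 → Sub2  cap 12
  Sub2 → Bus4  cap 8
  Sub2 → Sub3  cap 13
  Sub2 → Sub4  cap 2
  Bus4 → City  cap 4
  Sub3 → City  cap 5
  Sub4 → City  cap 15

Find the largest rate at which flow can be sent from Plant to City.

11

Augment Plant→Bus2→Sub2→Bus4→City: bottleneck 4, flow now 4.
Augment Plant→Bus2→Sub2→Sub3→City: bottleneck 3, flow now 7.
Augment Plant→Sub1→Sub2→Sub3→City: bottleneck 2, flow now 9.
Augment Plant→Sub1→Sub2→Sub4→City: bottleneck 2, flow now 11.
No augmenting path remains; maximum flow = 11.
In the residual graph, reachable from Plant: {Plant, Bus2, Sub1, Sub2, Bus4, Sub3}.
Min-cut edges: Sub2→Sub4 (2), Bus4→City (4), Sub3→City (5); capacity 2 + 4 + 5 = 11.
This cut is saturated, so no flow can exceed 11.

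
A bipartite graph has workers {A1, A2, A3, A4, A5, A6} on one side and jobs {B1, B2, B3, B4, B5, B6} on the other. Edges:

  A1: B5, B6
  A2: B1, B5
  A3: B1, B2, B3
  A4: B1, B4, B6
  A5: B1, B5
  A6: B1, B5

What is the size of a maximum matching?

Unit-capacity flow: source→left, listed edges, right→sink; max matching = max flow.
Augmenting path A1→B5 (+1); matched 1.
Augmenting path A2→B1 (+1); matched 2.
Augmenting path A3→B2 (+1); matched 3.
Augmenting path A4→B4 (+1); matched 4.
Augmenting path A5→B5→A1→B6 (+1); matched 5.
No augmenting path remains; maximum matching = 5.
König certificate: {A1, A3, A4, B1, B5} is a vertex cover of size 5 (every listed pair touches it), so no matching can be larger.

5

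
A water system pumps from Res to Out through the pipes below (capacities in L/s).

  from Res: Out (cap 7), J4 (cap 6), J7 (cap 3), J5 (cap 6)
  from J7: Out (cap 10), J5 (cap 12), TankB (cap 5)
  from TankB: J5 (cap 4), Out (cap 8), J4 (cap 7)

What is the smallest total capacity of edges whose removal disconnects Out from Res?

Augment Res→Out: bottleneck 7, flow now 7.
Augment Res→J7→Out: bottleneck 3, flow now 10.
No augmenting path remains; maximum flow = 10.
By max-flow min-cut, the minimum cut capacity equals the max flow.
In the residual graph, reachable from Res: {Res, J5, J4}.
Min-cut edges: Res→J7 (3), Res→Out (7); capacity 3 + 7 = 10.

10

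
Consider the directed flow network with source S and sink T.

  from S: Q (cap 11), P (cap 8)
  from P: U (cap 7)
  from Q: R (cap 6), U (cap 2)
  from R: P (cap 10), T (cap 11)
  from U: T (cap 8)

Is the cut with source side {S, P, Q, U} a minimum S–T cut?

Given cut capacity: 6 + 8 = 14.
Augment S→P→U→T: bottleneck 7, flow now 7.
Augment S→Q→R→T: bottleneck 6, flow now 13.
Augment S→Q→U→T: bottleneck 1, flow now 14.
No augmenting path remains; maximum flow = 14.
Cut capacity 14 equals the max flow, so it is a minimum cut.

Yes — it is a minimum cut (capacity 14).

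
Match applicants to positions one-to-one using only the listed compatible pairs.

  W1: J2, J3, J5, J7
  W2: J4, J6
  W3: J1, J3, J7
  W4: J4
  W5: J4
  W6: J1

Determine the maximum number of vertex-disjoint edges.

5

Unit-capacity flow: source→left, listed edges, right→sink; max matching = max flow.
Augmenting path W1→J2 (+1); matched 1.
Augmenting path W2→J4 (+1); matched 2.
Augmenting path W3→J1 (+1); matched 3.
Augmenting path W4→J4→W2→J6 (+1); matched 4.
Augmenting path W6→J1→W3→J3 (+1); matched 5.
No augmenting path remains; maximum matching = 5.
König certificate: {W1, W2, W3, W6, J4} is a vertex cover of size 5 (every listed pair touches it), so no matching can be larger.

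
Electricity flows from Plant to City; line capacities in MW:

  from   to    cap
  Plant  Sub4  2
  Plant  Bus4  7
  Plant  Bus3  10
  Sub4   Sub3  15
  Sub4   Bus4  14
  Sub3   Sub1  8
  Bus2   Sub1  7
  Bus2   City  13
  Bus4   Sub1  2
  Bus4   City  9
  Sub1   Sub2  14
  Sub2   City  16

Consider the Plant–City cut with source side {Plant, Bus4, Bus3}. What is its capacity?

Edges leaving {Plant, Bus4, Bus3}: Plant→Sub4 (2), Bus4→Sub1 (2), Bus4→City (9).
Cut capacity = 2 + 2 + 9 = 13.

13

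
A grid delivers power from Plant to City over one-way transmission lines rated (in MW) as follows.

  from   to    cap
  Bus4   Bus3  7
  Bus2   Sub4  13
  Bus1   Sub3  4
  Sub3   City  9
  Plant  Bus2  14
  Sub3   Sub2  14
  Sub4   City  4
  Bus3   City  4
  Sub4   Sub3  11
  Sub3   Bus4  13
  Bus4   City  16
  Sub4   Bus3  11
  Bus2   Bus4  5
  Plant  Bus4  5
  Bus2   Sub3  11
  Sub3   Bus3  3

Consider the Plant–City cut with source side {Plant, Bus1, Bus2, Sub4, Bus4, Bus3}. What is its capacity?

Edges leaving {Plant, Bus1, Bus2, Sub4, Bus4, Bus3}: Bus1→Sub3 (4), Bus2→Sub3 (11), Sub4→Sub3 (11), Sub4→City (4), Bus4→City (16), Bus3→City (4).
Cut capacity = 4 + 11 + 11 + 4 + 16 + 4 = 50.

50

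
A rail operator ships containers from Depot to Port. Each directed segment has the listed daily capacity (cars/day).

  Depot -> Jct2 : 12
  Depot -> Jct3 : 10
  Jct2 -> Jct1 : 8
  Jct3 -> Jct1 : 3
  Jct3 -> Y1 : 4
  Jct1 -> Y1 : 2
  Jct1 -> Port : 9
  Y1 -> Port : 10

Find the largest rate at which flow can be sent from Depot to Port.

15

Augment Depot→Jct2→Jct1→Port: bottleneck 8, flow now 8.
Augment Depot→Jct3→Jct1→Port: bottleneck 1, flow now 9.
Augment Depot→Jct3→Y1→Port: bottleneck 4, flow now 13.
Augment Depot→Jct3→Jct1→Y1→Port: bottleneck 2, flow now 15.
No augmenting path remains; maximum flow = 15.
In the residual graph, reachable from Depot: {Depot, Jct2, Jct3}.
Min-cut edges: Jct2→Jct1 (8), Jct3→Jct1 (3), Jct3→Y1 (4); capacity 8 + 3 + 4 = 15.
This cut is saturated, so no flow can exceed 15.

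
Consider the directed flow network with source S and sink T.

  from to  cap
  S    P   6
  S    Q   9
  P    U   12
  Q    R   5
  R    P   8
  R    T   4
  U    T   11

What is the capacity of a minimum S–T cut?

Augment S→P→U→T: bottleneck 6, flow now 6.
Augment S→Q→R→T: bottleneck 4, flow now 10.
Augment S→Q→R→P→U→T: bottleneck 1, flow now 11.
No augmenting path remains; maximum flow = 11.
By max-flow min-cut, the minimum cut capacity equals the max flow.
In the residual graph, reachable from S: {S, Q}.
Min-cut edges: S→P (6), Q→R (5); capacity 6 + 5 = 11.

11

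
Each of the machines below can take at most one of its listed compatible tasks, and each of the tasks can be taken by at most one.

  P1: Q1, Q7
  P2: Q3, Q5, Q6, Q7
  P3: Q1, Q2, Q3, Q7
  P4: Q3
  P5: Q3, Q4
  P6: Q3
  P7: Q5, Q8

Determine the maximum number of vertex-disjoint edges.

6

Unit-capacity flow: source→left, listed edges, right→sink; max matching = max flow.
Augmenting path P1→Q1 (+1); matched 1.
Augmenting path P2→Q3 (+1); matched 2.
Augmenting path P3→Q2 (+1); matched 3.
Augmenting path P5→Q4 (+1); matched 4.
Augmenting path P7→Q5 (+1); matched 5.
Augmenting path P4→Q3→P2→Q6 (+1); matched 6.
No augmenting path remains; maximum matching = 6.
König certificate: {P1, P2, P3, P5, P7, Q3} is a vertex cover of size 6 (every listed pair touches it), so no matching can be larger.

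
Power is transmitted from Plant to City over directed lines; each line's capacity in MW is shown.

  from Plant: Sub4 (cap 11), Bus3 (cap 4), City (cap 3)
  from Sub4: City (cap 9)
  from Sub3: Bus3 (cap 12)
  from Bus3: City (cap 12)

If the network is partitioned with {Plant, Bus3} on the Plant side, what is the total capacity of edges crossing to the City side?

Edges leaving {Plant, Bus3}: Plant→Sub4 (11), Plant→City (3), Bus3→City (12).
Cut capacity = 11 + 3 + 12 = 26.

26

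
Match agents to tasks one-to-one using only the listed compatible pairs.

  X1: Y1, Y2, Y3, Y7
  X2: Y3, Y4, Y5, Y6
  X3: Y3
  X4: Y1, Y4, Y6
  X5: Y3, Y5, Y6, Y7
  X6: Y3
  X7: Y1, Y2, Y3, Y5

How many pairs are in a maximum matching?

Unit-capacity flow: source→left, listed edges, right→sink; max matching = max flow.
Augmenting path X1→Y1 (+1); matched 1.
Augmenting path X2→Y3 (+1); matched 2.
Augmenting path X4→Y4 (+1); matched 3.
Augmenting path X5→Y5 (+1); matched 4.
Augmenting path X7→Y2 (+1); matched 5.
Augmenting path X3→Y3→X2→Y6 (+1); matched 6.
No augmenting path remains; maximum matching = 6.
König certificate: {X1, X2, X4, X5, X7, Y3} is a vertex cover of size 6 (every listed pair touches it), so no matching can be larger.

6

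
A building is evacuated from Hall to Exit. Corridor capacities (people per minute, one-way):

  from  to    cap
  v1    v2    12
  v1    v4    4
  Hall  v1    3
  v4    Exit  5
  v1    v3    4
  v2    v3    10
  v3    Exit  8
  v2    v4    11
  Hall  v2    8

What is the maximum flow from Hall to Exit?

Augment Hall→v1→v3→Exit: bottleneck 3, flow now 3.
Augment Hall→v2→v3→Exit: bottleneck 5, flow now 8.
Augment Hall→v2→v4→Exit: bottleneck 3, flow now 11.
No augmenting path remains; maximum flow = 11.
In the residual graph, reachable from Hall: {Hall}.
Min-cut edges: Hall→v1 (3), Hall→v2 (8); capacity 3 + 8 = 11.
This cut is saturated, so no flow can exceed 11.

11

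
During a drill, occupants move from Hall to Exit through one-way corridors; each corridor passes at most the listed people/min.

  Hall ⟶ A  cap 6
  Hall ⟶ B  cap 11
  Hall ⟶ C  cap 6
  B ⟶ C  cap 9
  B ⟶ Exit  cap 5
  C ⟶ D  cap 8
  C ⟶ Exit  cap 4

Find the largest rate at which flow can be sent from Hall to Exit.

9

Augment Hall→B→Exit: bottleneck 5, flow now 5.
Augment Hall→C→Exit: bottleneck 4, flow now 9.
No augmenting path remains; maximum flow = 9.
In the residual graph, reachable from Hall: {Hall, A, B, C, D}.
Min-cut edges: B→Exit (5), C→Exit (4); capacity 5 + 4 = 9.
This cut is saturated, so no flow can exceed 9.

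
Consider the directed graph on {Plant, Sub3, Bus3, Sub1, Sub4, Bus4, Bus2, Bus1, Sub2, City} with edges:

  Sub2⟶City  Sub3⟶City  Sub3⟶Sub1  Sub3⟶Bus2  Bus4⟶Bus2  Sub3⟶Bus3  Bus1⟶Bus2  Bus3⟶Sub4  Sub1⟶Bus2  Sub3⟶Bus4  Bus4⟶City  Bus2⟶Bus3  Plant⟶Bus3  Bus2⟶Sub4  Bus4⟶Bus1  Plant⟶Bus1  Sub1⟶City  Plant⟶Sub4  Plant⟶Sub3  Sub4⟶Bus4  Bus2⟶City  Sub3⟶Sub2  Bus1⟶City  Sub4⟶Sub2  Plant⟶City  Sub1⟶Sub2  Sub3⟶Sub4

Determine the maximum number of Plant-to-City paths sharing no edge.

5

Assign every edge capacity 1; by Menger, the answer equals the max flow.
Path Plant→City (+1); total 1.
Path Plant→Sub3→City (+1); total 2.
Path Plant→Bus1→City (+1); total 3.
Path Plant→Sub4→Bus4→City (+1); total 4.
Path Plant→Bus3→Sub4→Sub2→City (+1); total 5.
No residual Plant→City path; max flow = 5.
Certifying cut of size 5: {Plant→Bus1, Plant→Bus3, Plant→City, Plant→Sub3, Plant→Sub4}.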